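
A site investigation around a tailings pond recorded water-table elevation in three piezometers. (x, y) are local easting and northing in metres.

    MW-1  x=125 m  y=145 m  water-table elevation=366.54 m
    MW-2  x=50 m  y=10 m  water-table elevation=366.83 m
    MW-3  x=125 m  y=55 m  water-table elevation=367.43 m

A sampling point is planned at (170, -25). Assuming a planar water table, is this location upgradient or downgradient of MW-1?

Differences from MW-1: to MW-2 (Δx, Δy, Δh) = (-75, -135, +0.29); to MW-3 = (0, -90, +0.89).
Determinant of the coordinate differences = (-75)·(-90) − 0·(-135) = 6750.
∂h/∂x = [(+0.29)·(-90) − (+0.89)·(-135)] / 6750 = +0.01393
∂h/∂y = [(-75)·(+0.89) − 0·(+0.29)] / 6750 = -0.009889
Head at (170, -25) = 366.54 + (+0.01393)·(45) + (-0.009889)·(-170) = 368.85 m.
That is higher than the 366.54 m at MW-1, so the point is upgradient.

upgradient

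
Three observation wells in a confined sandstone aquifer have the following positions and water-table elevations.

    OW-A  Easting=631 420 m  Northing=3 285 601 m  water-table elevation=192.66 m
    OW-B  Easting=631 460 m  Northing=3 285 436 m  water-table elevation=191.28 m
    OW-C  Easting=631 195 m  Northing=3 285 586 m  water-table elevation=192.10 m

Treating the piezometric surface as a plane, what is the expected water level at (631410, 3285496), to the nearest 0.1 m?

191.7 m

Differences from OW-A: to OW-B (Δx, Δy, Δh) = (40, -165, -1.38); to OW-C = (-225, -15, -0.56).
Determinant of the coordinate differences = 40·(-15) − (-225)·(-165) = -37725.
∂h/∂x = [(-1.38)·(-15) − (-0.56)·(-165)] / -37725 = +0.001901
∂h/∂y = [40·(-0.56) − (-225)·(-1.38)] / -37725 = +0.008824
h(631410, 3285496) = 192.66 + (+0.001901)·(-10) + (+0.008824)·(-105) = 192.66 -0.019 -0.927 = 191.714 m.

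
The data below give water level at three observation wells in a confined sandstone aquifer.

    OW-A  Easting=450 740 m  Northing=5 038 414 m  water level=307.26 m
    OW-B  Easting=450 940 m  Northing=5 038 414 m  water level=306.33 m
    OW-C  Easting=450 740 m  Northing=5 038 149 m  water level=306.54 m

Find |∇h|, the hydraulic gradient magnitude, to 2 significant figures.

0.0054

∂h/∂x = (306.33 − 307.26) / (450940 − 450740) = -0.004650
∂h/∂y = (306.54 − 307.26) / (5038149 − 5038414) = +0.002717
|∇h| = √(-0.004650² + 0.002717²) = 0.005386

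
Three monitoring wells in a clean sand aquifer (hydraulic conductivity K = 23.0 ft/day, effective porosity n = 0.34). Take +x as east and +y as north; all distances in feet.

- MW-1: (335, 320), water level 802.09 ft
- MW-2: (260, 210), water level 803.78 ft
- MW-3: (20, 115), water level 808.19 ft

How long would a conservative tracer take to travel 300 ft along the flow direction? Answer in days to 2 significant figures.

260 days

Differences from MW-1: to MW-2 (Δx, Δy, Δh) = (-75, -110, +1.69); to MW-3 = (-315, -205, +6.10).
Solve a·Δx + b·Δy = Δh: det = (-75)·(-205) − (-315)·(-110) = -19275.
∂h/∂x = [(+1.69)·(-205) − (+6.10)·(-110)] / -19275 = -0.01684
∂h/∂y = [(-75)·(+6.10) − (-315)·(+1.69)] / -19275 = -0.003883
|∇h| = √(-0.01684² + -0.003883²) = 0.01728
Seepage velocity v = K·i/n = 23.0 × 0.01728 / 0.34 = 1.169 ft/day.
t = 300 / 1.169 = 256.6 days.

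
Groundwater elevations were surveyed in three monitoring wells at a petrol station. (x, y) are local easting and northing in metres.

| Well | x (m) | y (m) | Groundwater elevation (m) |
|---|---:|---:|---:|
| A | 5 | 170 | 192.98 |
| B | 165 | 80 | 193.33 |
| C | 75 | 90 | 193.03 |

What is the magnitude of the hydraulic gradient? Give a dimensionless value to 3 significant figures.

With h = a·x + b·y + c and A as origin, the differences give:
  160·a + (-90)·b = +0.35
  70·a + (-80)·b = +0.05
Eliminate b (×(-80) and ×(-90), subtract): -6500·a = -23.500 → a = ∂h/∂x = +0.003615
Back-substitute: b = ∂h/∂y = +0.002538.
|∇h| = √(0.003615² + 0.002538²) = 0.004417

0.00442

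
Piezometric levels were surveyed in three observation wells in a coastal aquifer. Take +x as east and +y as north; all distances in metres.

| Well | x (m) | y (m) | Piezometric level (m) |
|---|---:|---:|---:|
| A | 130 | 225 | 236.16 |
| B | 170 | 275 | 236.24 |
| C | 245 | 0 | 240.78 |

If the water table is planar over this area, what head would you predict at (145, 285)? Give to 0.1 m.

With h = a·x + b·y + c and A as origin, the differences give:
  40·a + 50·b = +0.08
  115·a + (-225)·b = +4.62
Eliminate b (×(-225) and ×50, subtract): -14750·a = -249.000 → a = ∂h/∂x = +0.01688
Back-substitute: b = ∂h/∂y = -0.01191.
h(145, 285) = 236.16 + (+0.01688)·(15) + (-0.01191)·(60) = 236.16 +0.253 -0.714 = 235.699 m.

235.7 m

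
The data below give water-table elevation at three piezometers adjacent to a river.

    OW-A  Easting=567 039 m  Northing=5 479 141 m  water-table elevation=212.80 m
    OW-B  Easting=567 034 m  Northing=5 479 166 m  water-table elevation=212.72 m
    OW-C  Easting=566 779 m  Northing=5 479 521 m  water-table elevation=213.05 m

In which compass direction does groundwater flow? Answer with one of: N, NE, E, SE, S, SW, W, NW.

NE

Differences from OW-A: to OW-B (Δx, Δy, Δh) = (-5, 25, -0.08); to OW-C = (-260, 380, +0.25).
Solve a·Δx + b·Δy = Δh: det = (-5)·380 − (-260)·25 = 4600.
∂h/∂x = [(-0.08)·380 − (+0.25)·25] / 4600 = -0.007967
∂h/∂y = [(-5)·(+0.25) − (-260)·(-0.08)] / 4600 = -0.004793
Flow = −∇h = (+0.007967 east, +0.004793 north), which points northeast.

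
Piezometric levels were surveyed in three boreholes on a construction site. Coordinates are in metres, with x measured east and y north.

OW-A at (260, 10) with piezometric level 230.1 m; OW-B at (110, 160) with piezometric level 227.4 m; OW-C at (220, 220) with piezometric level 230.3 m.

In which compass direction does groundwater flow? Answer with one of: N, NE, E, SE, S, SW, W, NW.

With h = a·x + b·y + c and OW-A as origin, the differences give:
  (-150)·a + 150·b = -2.7
  (-40)·a + 210·b = +0.2
Eliminate b (×210 and ×150, subtract): -25500·a = -597.00 → a = ∂h/∂x = +0.02341
Back-substitute: b = ∂h/∂y = +0.005412.
Flow = −∇h = (-0.02341 east, -0.005412 north), which points west.

W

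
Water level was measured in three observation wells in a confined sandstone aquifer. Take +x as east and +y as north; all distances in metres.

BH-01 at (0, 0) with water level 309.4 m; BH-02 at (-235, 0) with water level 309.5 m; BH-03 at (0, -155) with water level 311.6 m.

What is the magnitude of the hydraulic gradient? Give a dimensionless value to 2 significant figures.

0.014

∂h/∂x = (309.5 − 309.4) / (-235 − 0) = -0.0004255
∂h/∂y = (311.6 − 309.4) / (-155 − 0) = -0.01419
|∇h| = √(-0.0004255² + -0.01419²) = 0.0142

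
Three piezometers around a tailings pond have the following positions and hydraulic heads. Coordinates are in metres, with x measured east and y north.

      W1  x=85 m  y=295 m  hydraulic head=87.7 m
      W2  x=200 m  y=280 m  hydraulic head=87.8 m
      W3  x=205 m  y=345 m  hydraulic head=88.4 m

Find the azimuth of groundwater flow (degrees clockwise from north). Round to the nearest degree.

With h = a·x + b·y + c and W1 as origin, the differences give:
  115·a + (-15)·b = +0.1
  120·a + 50·b = +0.7
Eliminate b (×50 and ×(-15), subtract): 7550·a = 15.50 → a = ∂h/∂x = +0.002053
Back-substitute: b = ∂h/∂y = +0.009073.
Flow direction (−∇h) has components (-0.002053 E, -0.009073 N).
Azimuth = atan2(E, N) = atan2(-0.002053, -0.009073) = 192.8° ≈ 193°.

193°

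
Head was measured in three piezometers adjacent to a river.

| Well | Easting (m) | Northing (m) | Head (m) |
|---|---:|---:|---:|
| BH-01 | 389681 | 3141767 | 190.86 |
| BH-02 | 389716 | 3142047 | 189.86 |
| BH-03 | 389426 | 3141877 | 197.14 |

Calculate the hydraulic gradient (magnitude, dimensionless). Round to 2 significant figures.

0.025

Taking BH-01 as reference: BH-02−BH-01 = (35, 280, -1.00); BH-03−BH-01 = (-255, 110, +6.28).
Solve a·Δx + b·Δy = Δh: det = 35·110 − (-255)·280 = 75250.
∂h/∂x = [(-1.00)·110 − (+6.28)·280] / 75250 = -0.02483
∂h/∂y = [35·(+6.28) − (-255)·(-1.00)] / 75250 = -0.0004678
|∇h| = √(-0.02483² + -0.0004678²) = 0.02483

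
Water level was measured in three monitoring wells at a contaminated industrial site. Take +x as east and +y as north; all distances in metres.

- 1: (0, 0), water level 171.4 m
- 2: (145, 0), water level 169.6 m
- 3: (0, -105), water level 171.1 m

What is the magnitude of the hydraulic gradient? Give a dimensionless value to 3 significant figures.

∂h/∂x = (169.6 − 171.4) / (145 − 0) = -0.01241
∂h/∂y = (171.1 − 171.4) / (-105 − 0) = +0.002857
|∇h| = √(-0.01241² + 0.002857²) = 0.01273

0.0127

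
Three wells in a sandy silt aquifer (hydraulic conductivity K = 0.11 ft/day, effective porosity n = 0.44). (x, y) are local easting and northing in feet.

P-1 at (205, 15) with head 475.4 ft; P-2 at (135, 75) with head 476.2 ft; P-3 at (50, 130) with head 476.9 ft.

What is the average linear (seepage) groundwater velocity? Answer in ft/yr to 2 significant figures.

Differences from P-1: to P-2 (Δx, Δy, Δh) = (-70, 60, +0.8); to P-3 = (-155, 115, +1.5).
Solve a·Δx + b·Δy = Δh: det = (-70)·115 − (-155)·60 = 1250.
∂h/∂x = [(+0.8)·115 − (+1.5)·60] / 1250 = +0.001600
∂h/∂y = [(-70)·(+1.5) − (-155)·(+0.8)] / 1250 = +0.01520
|∇h| = √(0.001600² + 0.01520²) = 0.01528
Seepage velocity v = K·i/n = 0.11 × 0.01528 / 0.44 = 0.00382 ft/day = 1.395 ft/yr.

1.4 ft/yr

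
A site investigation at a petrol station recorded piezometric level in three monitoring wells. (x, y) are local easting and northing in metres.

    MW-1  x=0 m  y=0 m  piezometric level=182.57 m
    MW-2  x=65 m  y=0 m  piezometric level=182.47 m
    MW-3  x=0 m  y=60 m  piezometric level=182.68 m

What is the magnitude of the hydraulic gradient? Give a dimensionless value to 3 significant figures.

0.00239

∂h/∂x = (182.47 − 182.57) / (65 − 0) = -0.001538
∂h/∂y = (182.68 − 182.57) / (60 − 0) = +0.001833
|∇h| = √(-0.001538² + 0.001833²) = 0.002393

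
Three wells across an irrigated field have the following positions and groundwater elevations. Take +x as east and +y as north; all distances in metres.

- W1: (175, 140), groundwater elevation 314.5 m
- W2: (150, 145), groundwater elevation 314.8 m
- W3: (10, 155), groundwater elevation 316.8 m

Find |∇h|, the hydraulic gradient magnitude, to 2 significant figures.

Three-point gradient (reference W1): Δ to W2 = (-25, 5, +0.3), Δ to W3 = (-165, 15, +2.3).
∂h/∂x = -0.01556, ∂h/∂y = -0.01778 (det = 450).
|∇h| = √(-0.01556² + -0.01778²) = 0.02363

0.024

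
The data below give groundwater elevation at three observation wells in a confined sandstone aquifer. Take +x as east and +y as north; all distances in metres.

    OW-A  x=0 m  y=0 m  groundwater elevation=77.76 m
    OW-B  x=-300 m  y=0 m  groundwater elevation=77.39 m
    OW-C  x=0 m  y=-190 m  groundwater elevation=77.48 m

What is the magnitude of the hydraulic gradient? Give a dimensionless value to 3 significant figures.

0.00192

∂h/∂x = (77.39 − 77.76) / (-300 − 0) = +0.001233
∂h/∂y = (77.48 − 77.76) / (-190 − 0) = +0.001474
|∇h| = √(0.001233² + 0.001474²) = 0.001922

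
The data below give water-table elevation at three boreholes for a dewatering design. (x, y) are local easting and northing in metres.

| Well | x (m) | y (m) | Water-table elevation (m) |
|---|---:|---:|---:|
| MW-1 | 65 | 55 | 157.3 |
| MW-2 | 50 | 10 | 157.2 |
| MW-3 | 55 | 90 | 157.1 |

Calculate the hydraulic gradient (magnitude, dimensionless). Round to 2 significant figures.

Differences from MW-1: to MW-2 (Δx, Δy, Δh) = (-15, -45, -0.1); to MW-3 = (-10, 35, -0.2).
Determinant of the coordinate differences = (-15)·35 − (-10)·(-45) = -975.
∂h/∂x = [(-0.1)·35 − (-0.2)·(-45)] / -975 = +0.01282
∂h/∂y = [(-15)·(-0.2) − (-10)·(-0.1)] / -975 = -0.002051
|∇h| = √(0.01282² + -0.002051²) = 0.01298

0.013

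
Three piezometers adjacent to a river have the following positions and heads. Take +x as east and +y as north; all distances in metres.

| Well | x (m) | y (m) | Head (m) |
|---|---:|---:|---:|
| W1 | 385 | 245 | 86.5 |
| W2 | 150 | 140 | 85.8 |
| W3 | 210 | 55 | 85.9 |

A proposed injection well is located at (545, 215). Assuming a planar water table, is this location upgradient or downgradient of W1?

upgradient

Taking W1 as reference: W2−W1 = (-235, -105, -0.7); W3−W1 = (-175, -190, -0.6).
Solve a·Δx + b·Δy = Δh: det = (-235)·(-190) − (-175)·(-105) = 26275.
∂h/∂x = [(-0.7)·(-190) − (-0.6)·(-105)] / 26275 = +0.002664
∂h/∂y = [(-235)·(-0.6) − (-175)·(-0.7)] / 26275 = +0.0007041
Head at (545, 215) = 86.5 + (+0.002664)·(160) + (+0.0007041)·(-30) = 86.91 m.
That is higher than the 86.5 m at W1, so the point is upgradient.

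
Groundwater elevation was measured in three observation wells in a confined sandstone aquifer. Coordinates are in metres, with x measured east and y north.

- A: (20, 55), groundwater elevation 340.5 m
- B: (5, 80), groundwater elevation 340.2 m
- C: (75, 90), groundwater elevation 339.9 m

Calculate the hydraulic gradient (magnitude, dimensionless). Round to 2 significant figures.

0.014

With h = a·x + b·y + c and A as origin, the differences give:
  (-15)·a + 25·b = -0.3
  55·a + 35·b = -0.6
Eliminate b (×35 and ×25, subtract): -1900·a = 4.50 → a = ∂h/∂x = -0.002368
Back-substitute: b = ∂h/∂y = -0.01342.
|∇h| = √(-0.002368² + -0.01342²) = 0.01363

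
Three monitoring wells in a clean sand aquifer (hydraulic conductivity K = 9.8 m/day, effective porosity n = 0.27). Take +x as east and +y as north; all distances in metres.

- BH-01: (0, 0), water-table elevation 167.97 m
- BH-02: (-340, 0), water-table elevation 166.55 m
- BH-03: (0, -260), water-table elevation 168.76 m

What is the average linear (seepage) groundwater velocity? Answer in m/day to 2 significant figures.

∂h/∂x = (166.55 − 167.97) / (-340 − 0) = +0.004176
∂h/∂y = (168.76 − 167.97) / (-260 − 0) = -0.003038
|∇h| = √(0.004176² + -0.003038²) = 0.005164
Seepage velocity v = K·i/n = 9.8 × 0.005164 / 0.27 = 0.1874 m/day.

0.19 m/day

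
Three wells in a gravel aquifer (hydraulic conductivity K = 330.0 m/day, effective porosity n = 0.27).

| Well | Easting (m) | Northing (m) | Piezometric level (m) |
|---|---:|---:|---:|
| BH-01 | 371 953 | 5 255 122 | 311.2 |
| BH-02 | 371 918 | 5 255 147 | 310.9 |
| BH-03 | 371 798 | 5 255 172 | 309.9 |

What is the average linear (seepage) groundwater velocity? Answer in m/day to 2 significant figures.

10 m/day

Three-point gradient (reference BH-01): Δ to BH-02 = (-35, 25, -0.3), Δ to BH-03 = (-155, 50, -1.3).
∂h/∂x = +0.008235, ∂h/∂y = -0.0004706 (det = 2125).
|∇h| = √(0.008235² + -0.0004706²) = 0.008248
Seepage velocity v = K·i/n = 330.0 × 0.008248 / 0.27 = 10.08 m/day.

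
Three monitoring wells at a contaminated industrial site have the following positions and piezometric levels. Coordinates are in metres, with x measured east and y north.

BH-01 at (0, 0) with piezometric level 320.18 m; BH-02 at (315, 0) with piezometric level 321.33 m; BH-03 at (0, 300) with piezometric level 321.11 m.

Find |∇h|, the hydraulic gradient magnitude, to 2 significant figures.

0.0048

∂h/∂x = (321.33 − 320.18) / (315 − 0) = +0.003651
∂h/∂y = (321.11 − 320.18) / (300 − 0) = +0.003100
|∇h| = √(0.003651² + 0.003100²) = 0.00479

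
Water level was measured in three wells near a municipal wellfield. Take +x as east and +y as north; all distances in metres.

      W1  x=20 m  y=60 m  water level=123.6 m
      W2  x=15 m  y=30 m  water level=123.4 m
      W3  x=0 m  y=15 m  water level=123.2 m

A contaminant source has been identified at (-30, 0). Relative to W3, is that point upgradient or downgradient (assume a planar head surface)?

Taking W1 as reference: W2−W1 = (-5, -30, -0.2); W3−W1 = (-20, -45, -0.4).
Determinant of the coordinate differences = (-5)·(-45) − (-20)·(-30) = -375.
∂h/∂x = [(-0.2)·(-45) − (-0.4)·(-30)] / -375 = +0.008000
∂h/∂y = [(-5)·(-0.4) − (-20)·(-0.2)] / -375 = +0.005333
Head at (-30, 0) = 123.6 + (+0.008000)·(-50) + (+0.005333)·(-60) = 122.88 m.
That is lower than the 123.2 m at W3, so the point is downgradient.

downgradient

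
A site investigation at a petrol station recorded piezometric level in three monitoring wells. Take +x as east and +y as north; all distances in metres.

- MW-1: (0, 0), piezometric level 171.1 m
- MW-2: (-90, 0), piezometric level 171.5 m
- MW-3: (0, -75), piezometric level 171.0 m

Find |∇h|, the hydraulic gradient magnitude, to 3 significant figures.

∂h/∂x = (171.5 − 171.1) / (-90 − 0) = -0.004444
∂h/∂y = (171.0 − 171.1) / (-75 − 0) = +0.001333
|∇h| = √(-0.004444² + 0.001333²) = 0.00464

0.00464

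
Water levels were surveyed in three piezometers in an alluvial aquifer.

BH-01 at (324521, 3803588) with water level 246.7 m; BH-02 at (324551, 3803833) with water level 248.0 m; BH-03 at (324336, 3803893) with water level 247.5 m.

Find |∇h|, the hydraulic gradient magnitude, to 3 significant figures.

With h = a·x + b·y + c and BH-01 as origin, the differences give:
  30·a + 245·b = +1.3
  (-185)·a + 305·b = +0.8
Eliminate b (×305 and ×245, subtract): 54475·a = 200.50 → a = ∂h/∂x = +0.003681
Back-substitute: b = ∂h/∂y = +0.004855.
|∇h| = √(0.003681² + 0.004855²) = 0.006093

0.00609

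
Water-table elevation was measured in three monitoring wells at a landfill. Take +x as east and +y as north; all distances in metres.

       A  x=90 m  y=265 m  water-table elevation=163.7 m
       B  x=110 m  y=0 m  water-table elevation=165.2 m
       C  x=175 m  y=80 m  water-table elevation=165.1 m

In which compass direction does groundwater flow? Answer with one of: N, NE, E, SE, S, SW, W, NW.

NW

Differences from A: to B (Δx, Δy, Δh) = (20, -265, +1.5); to C = (85, -185, +1.4).
Solve a·Δx + b·Δy = Δh: det = 20·(-185) − 85·(-265) = 18825.
∂h/∂x = [(+1.5)·(-185) − (+1.4)·(-265)] / 18825 = +0.004967
∂h/∂y = [20·(+1.4) − 85·(+1.5)] / 18825 = -0.005286
Flow = −∇h = (-0.004967 east, +0.005286 north), which points northwest.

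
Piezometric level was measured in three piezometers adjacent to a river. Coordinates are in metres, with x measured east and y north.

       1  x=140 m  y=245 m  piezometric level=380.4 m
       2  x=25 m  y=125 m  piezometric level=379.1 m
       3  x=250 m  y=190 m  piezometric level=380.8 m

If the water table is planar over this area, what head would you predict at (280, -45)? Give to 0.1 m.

Taking 1 as reference: 2−1 = (-115, -120, -1.3); 3−1 = (110, -55, +0.4).
Determinant of the coordinate differences = (-115)·(-55) − 110·(-120) = 19525.
∂h/∂x = [(-1.3)·(-55) − (+0.4)·(-120)] / 19525 = +0.006120
∂h/∂y = [(-115)·(+0.4) − 110·(-1.3)] / 19525 = +0.004968
h(280, -45) = 380.4 + (+0.006120)·(140) + (+0.004968)·(-290) = 380.4 +0.857 -1.441 = 379.816 m.

379.8 m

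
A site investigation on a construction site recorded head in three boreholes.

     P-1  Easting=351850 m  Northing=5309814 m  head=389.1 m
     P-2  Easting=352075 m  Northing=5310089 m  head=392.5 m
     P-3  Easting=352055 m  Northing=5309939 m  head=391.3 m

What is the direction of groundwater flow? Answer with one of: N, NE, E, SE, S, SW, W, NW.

SW

Taking P-1 as reference: P-2−P-1 = (225, 275, +3.4); P-3−P-1 = (205, 125, +2.2).
Determinant of the coordinate differences = 225·125 − 205·275 = -28250.
∂h/∂x = [(+3.4)·125 − (+2.2)·275] / -28250 = +0.006372
∂h/∂y = [225·(+2.2) − 205·(+3.4)] / -28250 = +0.007150
Flow = −∇h = (-0.006372 east, -0.007150 north), which points southwest.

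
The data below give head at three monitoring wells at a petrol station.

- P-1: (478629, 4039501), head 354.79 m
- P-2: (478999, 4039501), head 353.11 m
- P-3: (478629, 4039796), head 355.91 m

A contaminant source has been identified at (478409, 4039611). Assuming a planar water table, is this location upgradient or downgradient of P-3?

upgradient

∂h/∂x = (353.11 − 354.79) / (478999 − 478629) = -0.004541
∂h/∂y = (355.91 − 354.79) / (4039796 − 4039501) = +0.003797
Head at (478409, 4039611) = 354.79 + (-0.004541)·(-220) + (+0.003797)·(110) = 356.21 m.
That is higher than the 355.91 m at P-3, so the point is upgradient.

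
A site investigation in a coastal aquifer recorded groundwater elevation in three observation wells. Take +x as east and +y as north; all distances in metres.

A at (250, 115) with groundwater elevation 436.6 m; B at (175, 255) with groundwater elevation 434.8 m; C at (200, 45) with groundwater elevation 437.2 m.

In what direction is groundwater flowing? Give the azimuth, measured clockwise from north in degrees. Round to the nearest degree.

With h = a·x + b·y + c and A as origin, the differences give:
  (-75)·a + 140·b = -1.8
  (-50)·a + (-70)·b = +0.6
Eliminate b (×(-70) and ×140, subtract): 12250·a = 42.00 → a = ∂h/∂x = +0.003429
Back-substitute: b = ∂h/∂y = -0.01102.
Flow direction (−∇h) has components (-0.003429 E, +0.01102 N).
Azimuth = atan2(E, N) = atan2(-0.003429, +0.01102) = 342.7° ≈ 343°.

343°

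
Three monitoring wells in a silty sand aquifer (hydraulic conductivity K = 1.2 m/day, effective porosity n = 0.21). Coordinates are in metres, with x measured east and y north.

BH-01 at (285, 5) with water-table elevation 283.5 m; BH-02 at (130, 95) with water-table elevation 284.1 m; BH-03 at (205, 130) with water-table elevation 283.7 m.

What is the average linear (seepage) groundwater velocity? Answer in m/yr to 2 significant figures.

With h = a·x + b·y + c and BH-01 as origin, the differences give:
  (-155)·a + 90·b = +0.6
  (-80)·a + 125·b = +0.2
Eliminate b (×125 and ×90, subtract): -12175·a = 57.00 → a = ∂h/∂x = -0.004682
Back-substitute: b = ∂h/∂y = -0.001396.
|∇h| = √(-0.004682² + -0.001396²) = 0.004886
Seepage velocity v = K·i/n = 1.2 × 0.004886 / 0.21 = 0.02792 m/day = 10.2 m/yr.

10 m/yr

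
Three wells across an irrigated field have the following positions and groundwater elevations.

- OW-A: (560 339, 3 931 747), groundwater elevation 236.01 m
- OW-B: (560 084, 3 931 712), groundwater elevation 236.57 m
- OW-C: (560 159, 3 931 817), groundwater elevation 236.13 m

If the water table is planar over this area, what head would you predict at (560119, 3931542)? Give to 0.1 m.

237.0 m

With h = a·x + b·y + c and OW-A as origin, the differences give:
  (-255)·a + (-35)·b = +0.56
  (-180)·a + 70·b = +0.12
Eliminate b (×70 and ×(-35), subtract): -24150·a = 43.400 → a = ∂h/∂x = -0.001797
Back-substitute: b = ∂h/∂y = -0.002907.
h(560119, 3931542) = 236.01 + (-0.001797)·(-220) + (-0.002907)·(-205) = 236.01 +0.395 +0.596 = 237.001 m.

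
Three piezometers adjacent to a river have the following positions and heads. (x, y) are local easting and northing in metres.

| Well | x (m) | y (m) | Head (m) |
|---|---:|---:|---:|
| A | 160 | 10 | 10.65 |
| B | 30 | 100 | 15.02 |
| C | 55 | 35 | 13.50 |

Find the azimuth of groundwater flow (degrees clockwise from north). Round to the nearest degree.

121°

Taking A as reference: B−A = (-130, 90, +4.37); C−A = (-105, 25, +2.85).
Determinant of the coordinate differences = (-130)·25 − (-105)·90 = 6200.
∂h/∂x = [(+4.37)·25 − (+2.85)·90] / 6200 = -0.02375
∂h/∂y = [(-130)·(+2.85) − (-105)·(+4.37)] / 6200 = +0.01425
Flow direction (−∇h) has components (+0.02375 E, -0.01425 N).
Azimuth = atan2(E, N) = atan2(+0.02375, -0.01425) = 121.0° ≈ 121°.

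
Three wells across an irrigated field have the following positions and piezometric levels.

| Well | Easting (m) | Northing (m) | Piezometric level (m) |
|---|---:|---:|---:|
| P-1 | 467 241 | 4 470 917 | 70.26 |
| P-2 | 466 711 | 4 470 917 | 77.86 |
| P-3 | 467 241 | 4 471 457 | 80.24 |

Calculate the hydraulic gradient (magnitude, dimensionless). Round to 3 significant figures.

0.0234

∂h/∂x = (77.86 − 70.26) / (466711 − 467241) = -0.01434
∂h/∂y = (80.24 − 70.26) / (4471457 − 4470917) = +0.01848
|∇h| = √(-0.01434² + 0.01848²) = 0.02339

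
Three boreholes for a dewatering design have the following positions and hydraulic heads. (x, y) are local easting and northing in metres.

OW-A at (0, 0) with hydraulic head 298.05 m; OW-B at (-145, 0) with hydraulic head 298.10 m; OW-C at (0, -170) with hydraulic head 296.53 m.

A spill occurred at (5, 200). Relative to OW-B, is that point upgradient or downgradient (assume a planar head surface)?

upgradient

∂h/∂x = (298.10 − 298.05) / (-145 − 0) = -0.0003448
∂h/∂y = (296.53 − 298.05) / (-170 − 0) = +0.008941
Head at (5, 200) = 298.05 + (-0.0003448)·(5) + (+0.008941)·(200) = 299.84 m.
That is higher than the 298.10 m at OW-B, so the point is upgradient.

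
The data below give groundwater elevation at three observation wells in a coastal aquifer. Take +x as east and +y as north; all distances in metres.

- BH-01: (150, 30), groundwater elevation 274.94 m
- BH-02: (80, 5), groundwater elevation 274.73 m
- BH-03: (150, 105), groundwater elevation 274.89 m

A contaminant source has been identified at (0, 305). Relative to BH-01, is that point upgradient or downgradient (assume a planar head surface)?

downgradient

With h = a·x + b·y + c and BH-01 as origin, the differences give:
  (-70)·a + (-25)·b = -0.21
  0·a + 75·b = -0.05
Eliminate b (×75 and ×(-25), subtract): -5250·a = -17.000 → a = ∂h/∂x = +0.003238
Back-substitute: b = ∂h/∂y = -0.0006667.
Head at (0, 305) = 274.94 + (+0.003238)·(-150) + (-0.0006667)·(275) = 274.27 m.
That is lower than the 274.94 m at BH-01, so the point is downgradient.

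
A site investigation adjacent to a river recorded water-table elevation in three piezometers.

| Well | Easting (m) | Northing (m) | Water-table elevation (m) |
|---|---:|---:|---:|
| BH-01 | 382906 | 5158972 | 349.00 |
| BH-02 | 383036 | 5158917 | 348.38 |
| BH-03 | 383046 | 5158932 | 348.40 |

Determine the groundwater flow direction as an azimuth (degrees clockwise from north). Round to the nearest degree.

137°

Differences from BH-01: to BH-02 (Δx, Δy, Δh) = (130, -55, -0.62); to BH-03 = (140, -40, -0.60).
Solve a·Δx + b·Δy = Δh: det = 130·(-40) − 140·(-55) = 2500.
∂h/∂x = [(-0.62)·(-40) − (-0.60)·(-55)] / 2500 = -0.003280
∂h/∂y = [130·(-0.60) − 140·(-0.62)] / 2500 = +0.003520
Flow direction (−∇h) has components (+0.003280 E, -0.003520 N).
Azimuth = atan2(E, N) = atan2(+0.003280, -0.003520) = 137.0° ≈ 137°.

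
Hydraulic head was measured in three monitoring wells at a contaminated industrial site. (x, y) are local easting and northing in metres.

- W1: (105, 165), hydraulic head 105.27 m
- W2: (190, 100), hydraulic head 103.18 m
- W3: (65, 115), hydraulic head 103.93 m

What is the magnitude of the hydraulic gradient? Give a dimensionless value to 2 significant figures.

0.029

Differences from W1: to W2 (Δx, Δy, Δh) = (85, -65, -2.09); to W3 = (-40, -50, -1.34).
Solve a·Δx + b·Δy = Δh: det = 85·(-50) − (-40)·(-65) = -6850.
∂h/∂x = [(-2.09)·(-50) − (-1.34)·(-65)] / -6850 = -0.002540
∂h/∂y = [85·(-1.34) − (-40)·(-2.09)] / -6850 = +0.02883
|∇h| = √(-0.002540² + 0.02883²) = 0.02894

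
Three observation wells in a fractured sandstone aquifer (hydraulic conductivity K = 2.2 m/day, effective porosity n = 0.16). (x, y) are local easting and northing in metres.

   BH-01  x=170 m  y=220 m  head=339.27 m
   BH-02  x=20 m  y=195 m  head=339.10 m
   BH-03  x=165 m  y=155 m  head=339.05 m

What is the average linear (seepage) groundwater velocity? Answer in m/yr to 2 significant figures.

Taking BH-01 as reference: BH-02−BH-01 = (-150, -25, -0.17); BH-03−BH-01 = (-5, -65, -0.22).
Determinant of the coordinate differences = (-150)·(-65) − (-5)·(-25) = 9625.
∂h/∂x = [(-0.17)·(-65) − (-0.22)·(-25)] / 9625 = +0.0005766
∂h/∂y = [(-150)·(-0.22) − (-5)·(-0.17)] / 9625 = +0.003340
|∇h| = √(0.0005766² + 0.003340²) = 0.003389
Seepage velocity v = K·i/n = 2.2 × 0.003389 / 0.16 = 0.0466 m/day = 17.02 m/yr.

17 m/yr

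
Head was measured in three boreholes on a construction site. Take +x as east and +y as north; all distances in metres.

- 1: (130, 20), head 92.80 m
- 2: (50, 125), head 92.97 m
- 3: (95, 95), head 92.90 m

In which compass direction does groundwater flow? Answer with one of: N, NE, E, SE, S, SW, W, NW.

SE

With h = a·x + b·y + c and 1 as origin, the differences give:
  (-80)·a + 105·b = +0.17
  (-35)·a + 75·b = +0.10
Eliminate b (×75 and ×105, subtract): -2325·a = 2.250 → a = ∂h/∂x = -0.0009677
Back-substitute: b = ∂h/∂y = +0.0008817.
Flow = −∇h = (+0.0009677 east, -0.0008817 north), which points southeast.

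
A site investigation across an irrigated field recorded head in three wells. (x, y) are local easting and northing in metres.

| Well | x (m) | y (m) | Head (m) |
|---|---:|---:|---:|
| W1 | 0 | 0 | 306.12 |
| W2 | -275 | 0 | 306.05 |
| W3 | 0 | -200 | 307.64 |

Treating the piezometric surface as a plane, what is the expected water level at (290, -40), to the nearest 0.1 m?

306.5 m

∂h/∂x = (306.05 − 306.12) / (-275 − 0) = +0.0002545
∂h/∂y = (307.64 − 306.12) / (-200 − 0) = -0.007600
h(290, -40) = 306.12 + (+0.0002545)·(290) + (-0.007600)·(-40) = 306.12 +0.074 +0.304 = 306.498 m.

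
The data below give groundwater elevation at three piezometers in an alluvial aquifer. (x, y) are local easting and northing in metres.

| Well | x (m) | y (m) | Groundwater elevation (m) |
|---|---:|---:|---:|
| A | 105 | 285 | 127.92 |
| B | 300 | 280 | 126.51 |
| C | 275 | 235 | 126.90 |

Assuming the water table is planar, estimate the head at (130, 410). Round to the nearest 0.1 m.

Taking A as reference: B−A = (195, -5, -1.41); C−A = (170, -50, -1.02).
Solve a·Δx + b·Δy = Δh: det = 195·(-50) − 170·(-5) = -8900.
∂h/∂x = [(-1.41)·(-50) − (-1.02)·(-5)] / -8900 = -0.007348
∂h/∂y = [195·(-1.02) − 170·(-1.41)] / -8900 = -0.004584
h(130, 410) = 127.92 + (-0.007348)·(25) + (-0.004584)·(125) = 127.92 -0.184 -0.573 = 127.163 m.

127.2 m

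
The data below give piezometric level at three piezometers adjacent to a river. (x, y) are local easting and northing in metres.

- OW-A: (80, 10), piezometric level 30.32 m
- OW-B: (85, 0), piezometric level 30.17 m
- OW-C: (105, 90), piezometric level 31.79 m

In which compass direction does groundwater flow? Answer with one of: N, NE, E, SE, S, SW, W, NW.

S

With h = a·x + b·y + c and OW-A as origin, the differences give:
  5·a + (-10)·b = -0.15
  25·a + 80·b = +1.47
Eliminate b (×80 and ×(-10), subtract): 650·a = 2.700 → a = ∂h/∂x = +0.004154
Back-substitute: b = ∂h/∂y = +0.01708.
Flow = −∇h = (-0.004154 east, -0.01708 north), which points south.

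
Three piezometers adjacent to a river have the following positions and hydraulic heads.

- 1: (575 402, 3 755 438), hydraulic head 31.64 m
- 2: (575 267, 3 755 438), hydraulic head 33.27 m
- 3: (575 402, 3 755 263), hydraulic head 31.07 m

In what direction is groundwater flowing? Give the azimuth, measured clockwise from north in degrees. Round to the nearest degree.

∂h/∂x = (33.27 − 31.64) / (575267 − 575402) = -0.01207
∂h/∂y = (31.07 − 31.64) / (3755263 − 3755438) = +0.003257
Flow direction (−∇h) has components (+0.01207 E, -0.003257 N).
Azimuth = atan2(E, N) = atan2(+0.01207, -0.003257) = 105.1° ≈ 105°.

105°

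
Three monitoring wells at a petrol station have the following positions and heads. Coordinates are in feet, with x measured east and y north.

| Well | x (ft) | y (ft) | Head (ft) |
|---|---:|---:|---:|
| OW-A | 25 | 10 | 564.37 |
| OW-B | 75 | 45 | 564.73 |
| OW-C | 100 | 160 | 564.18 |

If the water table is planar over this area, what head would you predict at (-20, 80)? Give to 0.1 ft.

563.3 ft

With h = a·x + b·y + c and OW-A as origin, the differences give:
  50·a + 35·b = +0.36
  75·a + 150·b = -0.19
Eliminate b (×150 and ×35, subtract): 4875·a = 60.650 → a = ∂h/∂x = +0.01244
Back-substitute: b = ∂h/∂y = -0.007487.
h(-20, 80) = 564.37 + (+0.01244)·(-45) + (-0.007487)·(70) = 564.37 -0.560 -0.524 = 563.286 ft.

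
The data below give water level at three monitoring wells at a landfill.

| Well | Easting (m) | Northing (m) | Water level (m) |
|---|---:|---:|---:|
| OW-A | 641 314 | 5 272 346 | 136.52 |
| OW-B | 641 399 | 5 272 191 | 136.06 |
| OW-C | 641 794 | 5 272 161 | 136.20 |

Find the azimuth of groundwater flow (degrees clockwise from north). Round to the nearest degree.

190°

Taking OW-A as reference: OW-B−OW-A = (85, -155, -0.46); OW-C−OW-A = (480, -185, -0.32).
Solve a·Δx + b·Δy = Δh: det = 85·(-185) − 480·(-155) = 58675.
∂h/∂x = [(-0.46)·(-185) − (-0.32)·(-155)] / 58675 = +0.0006050
∂h/∂y = [85·(-0.32) − 480·(-0.46)] / 58675 = +0.003300
Flow direction (−∇h) has components (-0.0006050 E, -0.003300 N).
Azimuth = atan2(E, N) = atan2(-0.0006050, -0.003300) = 190.4° ≈ 190°.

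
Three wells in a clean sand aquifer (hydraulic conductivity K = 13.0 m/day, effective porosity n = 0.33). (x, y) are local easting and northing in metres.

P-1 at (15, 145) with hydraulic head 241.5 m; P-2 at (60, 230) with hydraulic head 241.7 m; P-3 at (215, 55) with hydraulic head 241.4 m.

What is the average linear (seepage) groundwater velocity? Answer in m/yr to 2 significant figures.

Three-point gradient (reference P-1): Δ to P-2 = (45, 85, +0.2), Δ to P-3 = (200, -90, -0.1).
∂h/∂x = +0.0004513, ∂h/∂y = +0.002114 (det = -21050).
|∇h| = √(0.0004513² + 0.002114²) = 0.002162
Seepage velocity v = K·i/n = 13.0 × 0.002162 / 0.33 = 0.08517 m/day = 31.11 m/yr.

31 m/yr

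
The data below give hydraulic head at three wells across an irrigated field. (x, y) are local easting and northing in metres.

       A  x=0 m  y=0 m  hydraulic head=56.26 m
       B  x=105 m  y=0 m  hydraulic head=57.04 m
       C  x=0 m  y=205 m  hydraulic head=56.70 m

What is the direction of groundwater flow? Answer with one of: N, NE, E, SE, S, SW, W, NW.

∂h/∂x = (57.04 − 56.26) / (105 − 0) = +0.007429
∂h/∂y = (56.70 − 56.26) / (205 − 0) = +0.002146
Flow = −∇h = (-0.007429 east, -0.002146 north), which points west.

W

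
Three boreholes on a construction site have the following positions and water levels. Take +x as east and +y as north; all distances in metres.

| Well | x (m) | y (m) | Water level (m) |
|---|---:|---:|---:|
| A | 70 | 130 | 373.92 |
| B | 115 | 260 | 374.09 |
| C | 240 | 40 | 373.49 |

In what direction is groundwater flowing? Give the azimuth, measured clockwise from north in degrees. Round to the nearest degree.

140°

Three-point gradient (reference A): Δ to B = (45, 130, +0.17), Δ to C = (170, -90, -0.43).
∂h/∂x = -0.001553, ∂h/∂y = +0.001845 (det = -26150).
Flow direction (−∇h) has components (+0.001553 E, -0.001845 N).
Azimuth = atan2(E, N) = atan2(+0.001553, -0.001845) = 139.9° ≈ 140°.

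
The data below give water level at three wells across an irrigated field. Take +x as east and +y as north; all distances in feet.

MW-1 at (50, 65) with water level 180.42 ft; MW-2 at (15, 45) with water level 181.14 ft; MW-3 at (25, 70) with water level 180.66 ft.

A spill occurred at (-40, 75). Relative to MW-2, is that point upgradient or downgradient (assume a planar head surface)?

upgradient

With h = a·x + b·y + c and MW-1 as origin, the differences give:
  (-35)·a + (-20)·b = +0.72
  (-25)·a + 5·b = +0.24
Eliminate b (×5 and ×(-20), subtract): -675·a = 8.400 → a = ∂h/∂x = -0.01244
Back-substitute: b = ∂h/∂y = -0.01422.
Head at (-40, 75) = 180.42 + (-0.01244)·(-90) + (-0.01422)·(10) = 181.40 ft.
That is higher than the 181.14 ft at MW-2, so the point is upgradient.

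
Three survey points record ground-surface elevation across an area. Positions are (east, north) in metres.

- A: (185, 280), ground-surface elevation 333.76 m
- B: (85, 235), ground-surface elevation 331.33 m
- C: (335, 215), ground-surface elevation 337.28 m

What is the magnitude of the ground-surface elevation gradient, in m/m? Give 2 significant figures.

0.024 m/m

With z = a·x + b·y + c and A as origin, the differences give:
  (-100)·a + (-45)·b = -2.43
  150·a + (-65)·b = +3.52
Eliminate b (×(-65) and ×(-45), subtract): 13250·a = 316.350 → a = ∂z/∂x = +0.02388
Back-substitute: b = ∂z/∂y = +0.0009434.
|∇f| = √(0.02388² + 0.0009434²) = 0.0239 m/m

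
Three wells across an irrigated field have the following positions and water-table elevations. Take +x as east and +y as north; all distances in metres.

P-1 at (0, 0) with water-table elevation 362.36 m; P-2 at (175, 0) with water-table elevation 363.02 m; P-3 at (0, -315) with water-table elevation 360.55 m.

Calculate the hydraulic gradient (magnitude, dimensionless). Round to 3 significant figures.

∂h/∂x = (363.02 − 362.36) / (175 − 0) = +0.003771
∂h/∂y = (360.55 − 362.36) / (-315 − 0) = +0.005746
|∇h| = √(0.003771² + 0.005746²) = 0.006873

0.00687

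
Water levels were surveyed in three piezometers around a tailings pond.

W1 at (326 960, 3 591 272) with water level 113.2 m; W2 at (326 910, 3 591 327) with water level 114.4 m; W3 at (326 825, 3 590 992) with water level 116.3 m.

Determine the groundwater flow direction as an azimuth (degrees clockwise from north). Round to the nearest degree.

With h = a·x + b·y + c and W1 as origin, the differences give:
  (-50)·a + 55·b = +1.2
  (-135)·a + (-280)·b = +3.1
Eliminate b (×(-280) and ×55, subtract): 21425·a = -506.50 → a = ∂h/∂x = -0.02364
Back-substitute: b = ∂h/∂y = +0.0003267.
Flow direction (−∇h) has components (+0.02364 E, -0.0003267 N).
Azimuth = atan2(E, N) = atan2(+0.02364, -0.0003267) = 90.8° ≈ 091°.

091°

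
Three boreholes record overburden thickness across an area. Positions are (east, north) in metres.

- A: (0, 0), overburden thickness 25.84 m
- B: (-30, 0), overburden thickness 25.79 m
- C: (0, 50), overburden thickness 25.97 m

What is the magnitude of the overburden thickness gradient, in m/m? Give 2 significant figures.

∂d/∂x = (25.79 − 25.84) / (-30 − 0) = +0.001667
∂d/∂y = (25.97 − 25.84) / (50 − 0) = +0.002600
|∇f| = √(0.001667² + 0.002600²) = 0.003089 m/m

0.0031 m/m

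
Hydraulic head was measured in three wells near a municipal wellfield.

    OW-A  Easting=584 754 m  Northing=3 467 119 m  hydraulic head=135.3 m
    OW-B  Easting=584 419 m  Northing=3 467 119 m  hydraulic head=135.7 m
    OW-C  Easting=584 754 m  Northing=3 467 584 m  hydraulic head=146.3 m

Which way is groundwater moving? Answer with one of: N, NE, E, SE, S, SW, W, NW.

S

∂h/∂x = (135.7 − 135.3) / (584419 − 584754) = -0.001194
∂h/∂y = (146.3 − 135.3) / (3467584 − 3467119) = +0.02366
Flow = −∇h = (+0.001194 east, -0.02366 north), which points south.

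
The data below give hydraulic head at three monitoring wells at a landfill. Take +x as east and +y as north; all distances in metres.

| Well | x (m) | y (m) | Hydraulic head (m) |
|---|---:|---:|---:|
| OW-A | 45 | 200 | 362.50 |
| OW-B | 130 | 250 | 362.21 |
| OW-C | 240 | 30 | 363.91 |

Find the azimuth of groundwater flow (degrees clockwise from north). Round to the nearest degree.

353°

With h = a·x + b·y + c and OW-A as origin, the differences give:
  85·a + 50·b = -0.29
  195·a + (-170)·b = +1.41
Eliminate b (×(-170) and ×50, subtract): -24200·a = -21.200 → a = ∂h/∂x = +0.0008760
Back-substitute: b = ∂h/∂y = -0.007289.
Flow direction (−∇h) has components (-0.0008760 E, +0.007289 N).
Azimuth = atan2(E, N) = atan2(-0.0008760, +0.007289) = 353.1° ≈ 353°.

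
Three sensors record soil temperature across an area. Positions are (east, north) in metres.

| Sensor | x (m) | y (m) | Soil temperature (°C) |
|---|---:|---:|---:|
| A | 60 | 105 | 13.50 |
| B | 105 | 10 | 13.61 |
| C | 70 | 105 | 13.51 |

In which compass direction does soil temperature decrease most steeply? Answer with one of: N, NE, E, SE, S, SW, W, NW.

NW

With T = a·x + b·y + c and A as origin, the differences give:
  45·a + (-95)·b = +0.11
  10·a + 0·b = +0.01
Eliminate b (×0 and ×(-95), subtract): 950·a = 0.950 → a = ∂T/∂x = +0.0010000
Back-substitute: b = ∂T/∂y = -0.0006842.
Steepest decrease is along −∇f = (-0.0010000 E, +0.0006842 N) → northwest.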